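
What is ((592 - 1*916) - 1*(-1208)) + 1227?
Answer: 2111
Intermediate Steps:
((592 - 1*916) - 1*(-1208)) + 1227 = ((592 - 916) + 1208) + 1227 = (-324 + 1208) + 1227 = 884 + 1227 = 2111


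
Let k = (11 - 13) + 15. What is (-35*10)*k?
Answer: -4550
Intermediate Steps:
k = 13 (k = -2 + 15 = 13)
(-35*10)*k = -35*10*13 = -350*13 = -4550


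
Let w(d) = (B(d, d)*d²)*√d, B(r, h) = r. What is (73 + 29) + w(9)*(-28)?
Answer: -61134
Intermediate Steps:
w(d) = d^(7/2) (w(d) = (d*d²)*√d = d³*√d = d^(7/2))
(73 + 29) + w(9)*(-28) = (73 + 29) + 9^(7/2)*(-28) = 102 + 2187*(-28) = 102 - 61236 = -61134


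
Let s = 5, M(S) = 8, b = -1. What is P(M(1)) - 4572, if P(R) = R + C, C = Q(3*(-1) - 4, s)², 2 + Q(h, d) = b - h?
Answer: -4548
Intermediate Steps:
Q(h, d) = -3 - h (Q(h, d) = -2 + (-1 - h) = -3 - h)
C = 16 (C = (-3 - (3*(-1) - 4))² = (-3 - (-3 - 4))² = (-3 - 1*(-7))² = (-3 + 7)² = 4² = 16)
P(R) = 16 + R (P(R) = R + 16 = 16 + R)
P(M(1)) - 4572 = (16 + 8) - 4572 = 24 - 4572 = -4548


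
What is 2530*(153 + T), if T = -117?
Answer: 91080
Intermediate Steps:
2530*(153 + T) = 2530*(153 - 117) = 2530*36 = 91080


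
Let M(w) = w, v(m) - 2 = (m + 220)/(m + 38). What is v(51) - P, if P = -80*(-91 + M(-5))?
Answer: -683071/89 ≈ -7675.0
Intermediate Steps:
v(m) = 2 + (220 + m)/(38 + m) (v(m) = 2 + (m + 220)/(m + 38) = 2 + (220 + m)/(38 + m))
P = 7680 (P = -80*(-91 - 5) = -80*(-96) = 7680)
v(51) - P = (296 + 3*51)/(38 + 51) - 1*7680 = (296 + 153)/89 - 7680 = (1/89)*449 - 7680 = 449/89 - 7680 = -683071/89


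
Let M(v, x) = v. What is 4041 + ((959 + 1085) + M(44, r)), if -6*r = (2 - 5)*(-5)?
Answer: 6129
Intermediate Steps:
r = -5/2 (r = -(2 - 5)*(-5)/6 = -(-1)*(-5)/2 = -⅙*15 = -5/2 ≈ -2.5000)
4041 + ((959 + 1085) + M(44, r)) = 4041 + ((959 + 1085) + 44) = 4041 + (2044 + 44) = 4041 + 2088 = 6129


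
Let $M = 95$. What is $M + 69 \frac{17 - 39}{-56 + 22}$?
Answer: $\frac{2374}{17} \approx 139.65$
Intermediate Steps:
$M + 69 \frac{17 - 39}{-56 + 22} = 95 + 69 \frac{17 - 39}{-56 + 22} = 95 + 69 \left(- \frac{22}{-34}\right) = 95 + 69 \left(\left(-22\right) \left(- \frac{1}{34}\right)\right) = 95 + 69 \cdot \frac{11}{17} = 95 + \frac{759}{17} = \frac{2374}{17}$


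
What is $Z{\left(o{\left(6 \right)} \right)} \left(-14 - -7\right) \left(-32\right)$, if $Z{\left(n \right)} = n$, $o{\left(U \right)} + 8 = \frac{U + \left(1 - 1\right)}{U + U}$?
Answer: $-1680$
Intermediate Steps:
$o{\left(U \right)} = - \frac{15}{2}$ ($o{\left(U \right)} = -8 + \frac{U + \left(1 - 1\right)}{U + U} = -8 + \frac{U + 0}{2 U} = -8 + U \frac{1}{2 U} = -8 + \frac{1}{2} = - \frac{15}{2}$)
$Z{\left(o{\left(6 \right)} \right)} \left(-14 - -7\right) \left(-32\right) = - \frac{15 \left(-14 - -7\right)}{2} \left(-32\right) = - \frac{15 \left(-14 + 7\right)}{2} \left(-32\right) = \left(- \frac{15}{2}\right) \left(-7\right) \left(-32\right) = \frac{105}{2} \left(-32\right) = -1680$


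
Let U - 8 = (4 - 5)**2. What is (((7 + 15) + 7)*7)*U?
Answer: 1827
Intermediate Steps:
U = 9 (U = 8 + (4 - 5)**2 = 8 + (-1)**2 = 8 + 1 = 9)
(((7 + 15) + 7)*7)*U = (((7 + 15) + 7)*7)*9 = ((22 + 7)*7)*9 = (29*7)*9 = 203*9 = 1827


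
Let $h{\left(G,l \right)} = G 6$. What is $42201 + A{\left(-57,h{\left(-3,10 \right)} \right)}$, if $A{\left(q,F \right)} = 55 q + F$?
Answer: $39048$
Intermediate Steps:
$h{\left(G,l \right)} = 6 G$
$A{\left(q,F \right)} = F + 55 q$
$42201 + A{\left(-57,h{\left(-3,10 \right)} \right)} = 42201 + \left(6 \left(-3\right) + 55 \left(-57\right)\right) = 42201 - 3153 = 39048$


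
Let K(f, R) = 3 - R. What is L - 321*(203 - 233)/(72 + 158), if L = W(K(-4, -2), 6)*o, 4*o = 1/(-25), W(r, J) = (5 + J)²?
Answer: 93517/2300 ≈ 40.660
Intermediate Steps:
o = -1/100 (o = (¼)/(-25) = (¼)*(-1/25) = -1/100 ≈ -0.010000)
L = -121/100 (L = (5 + 6)²*(-1/100) = 11²*(-1/100) = 121*(-1/100) = -121/100 ≈ -1.2100)
L - 321*(203 - 233)/(72 + 158) = -121/100 - 321*(203 - 233)/(72 + 158) = -121/100 - (-9630)/230 = -121/100 - 321*(-3/23) = -121/100 + 963/23 = 93517/2300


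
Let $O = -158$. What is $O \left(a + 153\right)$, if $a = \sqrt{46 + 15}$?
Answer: $-24174 - 158 \sqrt{61} \approx -25408.0$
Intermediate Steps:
$a = \sqrt{61} \approx 7.8102$
$O \left(a + 153\right) = - 158 \left(\sqrt{61} + 153\right) = - 158 \left(153 + \sqrt{61}\right) = -24174 - 158 \sqrt{61}$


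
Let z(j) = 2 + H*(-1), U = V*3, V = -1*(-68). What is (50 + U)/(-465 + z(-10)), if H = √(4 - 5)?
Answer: -58801/107185 + 127*I/107185 ≈ -0.54859 + 0.0011849*I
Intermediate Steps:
V = 68
H = I (H = √(-1) = I ≈ 1.0*I)
U = 204 (U = 68*3 = 204)
z(j) = 2 - I (z(j) = 2 + I*(-1) = 2 - I)
(50 + U)/(-465 + z(-10)) = (50 + 204)/(-465 + (2 - I)) = 254/(-463 - I) = 254*((-463 + I)/214370) = 127*(-463 + I)/107185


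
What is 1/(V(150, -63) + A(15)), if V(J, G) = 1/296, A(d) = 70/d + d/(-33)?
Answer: 9768/41177 ≈ 0.23722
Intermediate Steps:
A(d) = 70/d - d/33 (A(d) = 70/d + d*(-1/33) = 70/d - d/33)
V(J, G) = 1/296
1/(V(150, -63) + A(15)) = 1/(1/296 + (70/15 - 1/33*15)) = 1/(1/296 + (70*(1/15) - 5/11)) = 1/(1/296 + (14/3 - 5/11)) = 1/(1/296 + 139/33) = 1/(41177/9768) = 9768/41177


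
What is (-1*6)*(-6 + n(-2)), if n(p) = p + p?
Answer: 60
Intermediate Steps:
n(p) = 2*p
(-1*6)*(-6 + n(-2)) = (-1*6)*(-6 + 2*(-2)) = -6*(-6 - 4) = -6*(-10) = 60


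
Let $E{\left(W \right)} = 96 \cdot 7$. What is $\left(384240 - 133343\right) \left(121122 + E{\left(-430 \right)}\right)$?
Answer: $30557749218$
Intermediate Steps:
$E{\left(W \right)} = 672$
$\left(384240 - 133343\right) \left(121122 + E{\left(-430 \right)}\right) = \left(384240 - 133343\right) \left(121122 + 672\right) = 250897 \cdot 121794 = 30557749218$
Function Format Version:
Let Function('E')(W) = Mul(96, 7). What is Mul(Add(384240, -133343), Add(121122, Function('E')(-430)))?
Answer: 30557749218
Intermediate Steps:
Function('E')(W) = 672
Mul(Add(384240, -133343), Add(121122, Function('E')(-430))) = Mul(Add(384240, -133343), Add(121122, 672)) = Mul(250897, 121794) = 30557749218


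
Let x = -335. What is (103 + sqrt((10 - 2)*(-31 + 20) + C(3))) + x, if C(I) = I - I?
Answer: -232 + 2*I*sqrt(22) ≈ -232.0 + 9.3808*I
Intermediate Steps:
C(I) = 0
(103 + sqrt((10 - 2)*(-31 + 20) + C(3))) + x = (103 + sqrt((10 - 2)*(-31 + 20) + 0)) - 335 = (103 + sqrt(8*(-11) + 0)) - 335 = (103 + sqrt(-88 + 0)) - 335 = (103 + sqrt(-88)) - 335 = (103 + 2*I*sqrt(22)) - 335 = -232 + 2*I*sqrt(22)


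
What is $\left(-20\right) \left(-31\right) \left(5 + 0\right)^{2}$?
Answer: $15500$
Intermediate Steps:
$\left(-20\right) \left(-31\right) \left(5 + 0\right)^{2} = 620 \cdot 5^{2} = 620 \cdot 25 = 15500$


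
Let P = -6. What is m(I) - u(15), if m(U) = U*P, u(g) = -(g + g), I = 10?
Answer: -30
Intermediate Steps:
u(g) = -2*g
m(U) = -6*U (m(U) = U*(-6) = -6*U)
m(I) - u(15) = -6*10 - (-2)*15 = -60 - 1*(-30) = -60 + 30 = -30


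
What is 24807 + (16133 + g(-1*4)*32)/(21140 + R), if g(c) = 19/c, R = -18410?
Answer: 3225671/130 ≈ 24813.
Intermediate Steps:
24807 + (16133 + g(-1*4)*32)/(21140 + R) = 24807 + (16133 + (19/((-1*4)))*32)/(21140 - 18410) = 24807 + (16133 + (19/(-4))*32)/2730 = 24807 + (16133 + (19*(-1/4))*32)*(1/2730) = 24807 + (16133 - 19/4*32)*(1/2730) = 24807 + (16133 - 152)*(1/2730) = 24807 + 15981*(1/2730) = 24807 + 761/130 = 3225671/130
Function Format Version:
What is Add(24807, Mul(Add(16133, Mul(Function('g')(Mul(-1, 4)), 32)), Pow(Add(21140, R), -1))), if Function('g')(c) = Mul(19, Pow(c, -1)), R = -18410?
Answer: Rational(3225671, 130) ≈ 24813.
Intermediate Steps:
Add(24807, Mul(Add(16133, Mul(Function('g')(Mul(-1, 4)), 32)), Pow(Add(21140, R), -1))) = Add(24807, Mul(Add(16133, Mul(Mul(19, Pow(Mul(-1, 4), -1)), 32)), Pow(Add(21140, -18410), -1))) = Add(24807, Mul(Add(16133, Mul(Mul(19, Pow(-4, -1)), 32)), Pow(2730, -1))) = Add(24807, Mul(Add(16133, Mul(Mul(19, Rational(-1, 4)), 32)), Rational(1, 2730))) = Add(24807, Mul(Add(16133, Mul(Rational(-19, 4), 32)), Rational(1, 2730))) = Add(24807, Mul(Add(16133, -152), Rational(1, 2730))) = Add(24807, Mul(15981, Rational(1, 2730))) = Add(24807, Rational(761, 130)) = Rational(3225671, 130)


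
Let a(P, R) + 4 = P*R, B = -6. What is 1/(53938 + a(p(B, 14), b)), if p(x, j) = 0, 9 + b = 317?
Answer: 1/53934 ≈ 1.8541e-5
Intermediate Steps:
b = 308 (b = -9 + 317 = 308)
a(P, R) = -4 + P*R
1/(53938 + a(p(B, 14), b)) = 1/(53938 + (-4 + 0*308)) = 1/(53938 + (-4 + 0)) = 1/(53938 - 4) = 1/53934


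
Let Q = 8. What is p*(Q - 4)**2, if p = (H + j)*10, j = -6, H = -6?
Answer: -1920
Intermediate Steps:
p = -120 (p = (-6 - 6)*10 = -12*10 = -120)
p*(Q - 4)**2 = -120*(8 - 4)**2 = -120*4**2 = -120*16 = -1920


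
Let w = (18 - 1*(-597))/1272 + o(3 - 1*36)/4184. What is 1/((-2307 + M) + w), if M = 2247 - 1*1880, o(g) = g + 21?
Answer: -221752/430092301 ≈ -0.00051559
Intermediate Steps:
o(g) = 21 + g
M = 367 (M = 2247 - 1880 = 367)
w = 106579/221752 (w = (18 - 1*(-597))/1272 + (21 + (3 - 1*36))/4184 = (18 + 597)*(1/1272) + (21 + (3 - 36))*(1/4184) = 615*(1/1272) + (21 - 33)*(1/4184) = 205/424 - 12*1/4184 = 205/424 - 3/1046 = 106579/221752 ≈ 0.48062)
1/((-2307 + M) + w) = 1/((-2307 + 367) + 106579/221752) = 1/(-1940 + 106579/221752) = 1/(-430092301/221752) = -221752/430092301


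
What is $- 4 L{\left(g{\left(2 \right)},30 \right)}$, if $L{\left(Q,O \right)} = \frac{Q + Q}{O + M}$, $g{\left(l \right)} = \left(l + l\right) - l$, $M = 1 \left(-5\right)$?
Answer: $- \frac{16}{25} \approx -0.64$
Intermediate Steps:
$M = -5$
$g{\left(l \right)} = l$ ($g{\left(l \right)} = 2 l - l = l$)
$L{\left(Q,O \right)} = \frac{2 Q}{-5 + O}$ ($L{\left(Q,O \right)} = \frac{Q + Q}{O - 5} = \frac{2 Q}{-5 + O}$)
$- 4 L{\left(g{\left(2 \right)},30 \right)} = - 4 \cdot 2 \cdot 2 \frac{1}{-5 + 30} = - 4 \cdot 2 \cdot 2 \cdot \frac{1}{25} = \left(-4\right) \frac{4}{25} = - \frac{16}{25}$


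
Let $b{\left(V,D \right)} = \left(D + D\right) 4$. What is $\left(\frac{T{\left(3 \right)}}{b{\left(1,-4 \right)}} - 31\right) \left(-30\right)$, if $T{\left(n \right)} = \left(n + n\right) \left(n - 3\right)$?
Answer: $930$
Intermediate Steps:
$b{\left(V,D \right)} = 8 D$ ($b{\left(V,D \right)} = 2 D 4 = 8 D$)
$T{\left(n \right)} = 2 n \left(-3 + n\right)$
$\left(\frac{T{\left(3 \right)}}{b{\left(1,-4 \right)}} - 31\right) \left(-30\right) = \left(\frac{2 \cdot 3 \left(-3 + 3\right)}{8 \left(-4\right)} - 31\right) \left(-30\right) = \left(\frac{2 \cdot 3 \cdot 0}{-32} - 31\right) \left(-30\right) = \left(0 \left(- \frac{1}{32}\right) - 31\right) \left(-30\right) = \left(0 - 31\right) \left(-30\right) = \left(-31\right) \left(-30\right) = 930$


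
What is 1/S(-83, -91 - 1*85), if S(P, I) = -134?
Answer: -1/134 ≈ -0.0074627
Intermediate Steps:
1/S(-83, -91 - 1*85) = 1/(-134) = -1/134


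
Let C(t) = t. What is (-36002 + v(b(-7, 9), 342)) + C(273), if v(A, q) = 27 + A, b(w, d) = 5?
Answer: -35697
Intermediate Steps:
(-36002 + v(b(-7, 9), 342)) + C(273) = (-36002 + (27 + 5)) + 273 = (-36002 + 32) + 273 = -35970 + 273 = -35697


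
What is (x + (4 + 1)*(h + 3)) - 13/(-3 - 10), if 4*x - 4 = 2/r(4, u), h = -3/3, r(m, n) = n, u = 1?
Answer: 25/2 ≈ 12.500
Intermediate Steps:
h = -1 (h = -3*1/3 = -1)
x = 3/2 (x = 1 + (2/1)/4 = 1 + (2*1)/4 = 1 + (1/4)*2 = 1 + 1/2 = 3/2 ≈ 1.5000)
(x + (4 + 1)*(h + 3)) - 13/(-3 - 10) = (3/2 + (4 + 1)*(-1 + 3)) - 13/(-3 - 10) = (3/2 + 5*2) - 13/(-13) = (3/2 + 10) - 1/13*(-13) = 23/2 + 1 = 25/2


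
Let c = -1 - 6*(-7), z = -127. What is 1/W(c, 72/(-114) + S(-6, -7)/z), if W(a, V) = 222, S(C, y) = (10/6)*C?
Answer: 1/222 ≈ 0.0045045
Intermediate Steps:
S(C, y) = 5*C/3 (S(C, y) = (10*(1/6))*C = 5*C/3)
c = 41 (c = -1 + 42 = 41)
1/W(c, 72/(-114) + S(-6, -7)/z) = 1/222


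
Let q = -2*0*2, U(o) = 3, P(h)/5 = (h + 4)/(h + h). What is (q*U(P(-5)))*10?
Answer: 0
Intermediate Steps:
P(h) = 5*(4 + h)/(2*h) (P(h) = 5*((h + 4)/(h + h)) = 5*((4 + h)/((2*h))) = 5*((4 + h)*(1/(2*h))) = 5*((4 + h)/(2*h)) = 5*(4 + h)/(2*h))
q = 0 (q = 0*2 = 0)
(q*U(P(-5)))*10 = (0*3)*10 = 0*10 = 0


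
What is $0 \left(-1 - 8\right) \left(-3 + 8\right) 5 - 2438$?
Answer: $-2438$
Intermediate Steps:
$0 \left(-1 - 8\right) \left(-3 + 8\right) 5 - 2438 = 0 \left(\left(-9\right) 5\right) 5 - 2438 = 0 \left(-45\right) 5 - 2438 = 0 \cdot 5 - 2438 = 0 - 2438 = -2438$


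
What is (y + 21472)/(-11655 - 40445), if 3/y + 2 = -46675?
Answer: -334082847/810623900 ≈ -0.41213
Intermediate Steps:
y = -1/15559 (y = 3/(-2 - 46675) = 3/(-46677) = 3*(-1/46677) = -1/15559 ≈ -6.4272e-5)
(y + 21472)/(-11655 - 40445) = (-1/15559 + 21472)/(-11655 - 40445) = (334082847/15559)/(-52100) = (334082847/15559)*(-1/52100) = -334082847/810623900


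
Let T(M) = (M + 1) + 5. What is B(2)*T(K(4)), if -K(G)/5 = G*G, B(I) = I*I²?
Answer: -592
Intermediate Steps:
B(I) = I³
K(G) = -5*G² (K(G) = -5*G*G = -5*G²)
T(M) = 6 + M (T(M) = (1 + M) + 5 = 6 + M)
B(2)*T(K(4)) = 2³*(6 - 5*4²) = 8*(6 - 5*16) = 8*(6 - 80) = 8*(-74) = -592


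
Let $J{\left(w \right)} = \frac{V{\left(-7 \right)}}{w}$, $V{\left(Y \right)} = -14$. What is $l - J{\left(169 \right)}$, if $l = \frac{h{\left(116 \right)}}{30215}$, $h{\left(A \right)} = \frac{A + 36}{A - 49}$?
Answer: $\frac{28367358}{342124445} \approx 0.082915$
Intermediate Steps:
$h{\left(A \right)} = \frac{36 + A}{-49 + A}$
$J{\left(w \right)} = - \frac{14}{w}$
$l = \frac{152}{2024405}$ ($l = \frac{\frac{1}{-49 + 116} \left(36 + 116\right)}{30215} = \frac{1}{67} \cdot 152 \cdot \frac{1}{30215} = \frac{152}{67} \cdot \frac{1}{30215} = \frac{152}{2024405} \approx 7.5084 \cdot 10^{-5}$)
$l - J{\left(169 \right)} = \frac{152}{2024405} - - \frac{14}{169} = \frac{152}{2024405} + \frac{14}{169} = \frac{28367358}{342124445}$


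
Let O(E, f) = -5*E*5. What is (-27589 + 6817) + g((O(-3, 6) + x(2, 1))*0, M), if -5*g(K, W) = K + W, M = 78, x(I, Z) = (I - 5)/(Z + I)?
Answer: -103938/5 ≈ -20788.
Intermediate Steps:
x(I, Z) = (-5 + I)/(I + Z)
O(E, f) = -25*E
g(K, W) = -K/5 - W/5 (g(K, W) = -(K + W)/5 = -K/5 - W/5)
(-27589 + 6817) + g((O(-3, 6) + x(2, 1))*0, M) = (-27589 + 6817) + (-(-25*(-3) + (-5 + 2)/(2 + 1))*0/5 - ⅕*78) = -20772 + (-(75 - 3/3)*0/5 - 78/5) = -20772 + (-(75 + (⅓)*(-3))*0/5 - 78/5) = -20772 + (-(75 - 1)*0/5 - 78/5) = -20772 + (-74*0/5 - 78/5) = -20772 + (-⅕*0 - 78/5) = -20772 + (0 - 78/5) = -20772 - 78/5 = -103938/5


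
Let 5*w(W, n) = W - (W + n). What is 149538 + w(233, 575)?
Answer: 149423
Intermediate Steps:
w(W, n) = -n/5 (w(W, n) = (W - (W + n))/5 = (W + (-W - n))/5 = (-n)/5 = -n/5)
149538 + w(233, 575) = 149538 - ⅕*575 = 149538 - 115 = 149423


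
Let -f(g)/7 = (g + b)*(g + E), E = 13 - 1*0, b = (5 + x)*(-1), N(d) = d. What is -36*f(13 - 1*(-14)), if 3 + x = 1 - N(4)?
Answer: 282240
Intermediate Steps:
x = -6 (x = -3 + (1 - 1*4) = -3 + (1 - 4) = -3 - 3 = -6)
b = 1 (b = (5 - 6)*(-1) = -1*(-1) = 1)
E = 13 (E = 13 + 0 = 13)
f(g) = -7*(1 + g)*(13 + g) (f(g) = -7*(g + 1)*(g + 13) = -7*(1 + g)*(13 + g))
-36*f(13 - 1*(-14)) = -36*(-91 - 98*(13 - 1*(-14)) - 7*(13 - 1*(-14))²) = -36*(-91 - 98*(13 + 14) - 7*(13 + 14)²) = -36*(-91 - 98*27 - 7*27²) = -36*(-91 - 2646 - 7*729) = -36*(-91 - 2646 - 5103) = -36*(-7840) = 282240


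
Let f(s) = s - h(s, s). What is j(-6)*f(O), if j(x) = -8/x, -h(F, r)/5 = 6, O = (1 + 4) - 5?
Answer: 40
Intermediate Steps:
O = 0 (O = 5 - 5 = 0)
h(F, r) = -30 (h(F, r) = -5*6 = -30)
f(s) = 30 + s (f(s) = s - 1*(-30) = s + 30 = 30 + s)
j(-6)*f(O) = (-8/(-6))*(30 + 0) = -8*(-⅙)*30 = (4/3)*30 = 40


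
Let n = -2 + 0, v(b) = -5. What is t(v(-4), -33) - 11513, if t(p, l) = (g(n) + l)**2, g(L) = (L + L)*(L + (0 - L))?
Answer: -10424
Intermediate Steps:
n = -2
g(L) = 0 (g(L) = (2*L)*(L - L) = (2*L)*0 = 0)
t(p, l) = l**2 (t(p, l) = (0 + l)**2 = l**2)
t(v(-4), -33) - 11513 = (-33)**2 - 11513 = 1089 - 11513 = -10424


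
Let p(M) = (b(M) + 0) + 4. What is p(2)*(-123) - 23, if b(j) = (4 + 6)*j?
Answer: -2975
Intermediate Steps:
b(j) = 10*j
p(M) = 4 + 10*M (p(M) = (10*M + 0) + 4 = 10*M + 4 = 4 + 10*M)
p(2)*(-123) - 23 = (4 + 10*2)*(-123) - 23 = (4 + 20)*(-123) - 23 = 24*(-123) - 23 = -2952 - 23 = -2975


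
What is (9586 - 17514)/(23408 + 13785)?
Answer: -7928/37193 ≈ -0.21316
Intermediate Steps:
(9586 - 17514)/(23408 + 13785) = -7928/37193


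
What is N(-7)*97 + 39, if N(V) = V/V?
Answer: 136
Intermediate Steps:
N(V) = 1
N(-7)*97 + 39 = 1*97 + 39 = 97 + 39 = 136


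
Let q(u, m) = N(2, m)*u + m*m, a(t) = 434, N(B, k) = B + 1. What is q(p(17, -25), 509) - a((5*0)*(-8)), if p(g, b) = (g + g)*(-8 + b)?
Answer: 255281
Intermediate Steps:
p(g, b) = 2*g*(-8 + b) (p(g, b) = (2*g)*(-8 + b) = 2*g*(-8 + b))
N(B, k) = 1 + B
q(u, m) = m**2 + 3*u (q(u, m) = (1 + 2)*u + m*m = 3*u + m**2 = m**2 + 3*u)
q(p(17, -25), 509) - a((5*0)*(-8)) = (509**2 + 3*(2*17*(-8 - 25))) - 1*434 = (259081 + 3*(2*17*(-33))) - 434 = (259081 + 3*(-1122)) - 434 = (259081 - 3366) - 434 = 255715 - 434 = 255281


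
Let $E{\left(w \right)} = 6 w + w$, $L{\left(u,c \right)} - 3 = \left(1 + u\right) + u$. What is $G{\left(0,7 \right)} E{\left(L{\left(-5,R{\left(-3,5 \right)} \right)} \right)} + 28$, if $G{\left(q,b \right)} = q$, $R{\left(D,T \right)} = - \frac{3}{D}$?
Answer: $28$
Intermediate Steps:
$L{\left(u,c \right)} = 4 + 2 u$ ($L{\left(u,c \right)} = 3 + \left(\left(1 + u\right) + u\right) = 3 + \left(1 + 2 u\right) = 4 + 2 u$)
$E{\left(w \right)} = 7 w$
$G{\left(0,7 \right)} E{\left(L{\left(-5,R{\left(-3,5 \right)} \right)} \right)} + 28 = 0 \cdot 7 \left(4 + 2 \left(-5\right)\right) + 28 = 0 \cdot 7 \left(4 - 10\right) + 28 = 0 \cdot 7 \left(-6\right) + 28 = 0 \left(-42\right) + 28 = 0 + 28 = 28$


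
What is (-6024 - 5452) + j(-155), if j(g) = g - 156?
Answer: -11787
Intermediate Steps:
j(g) = -156 + g
(-6024 - 5452) + j(-155) = (-6024 - 5452) + (-156 - 155) = -11476 - 311 = -11787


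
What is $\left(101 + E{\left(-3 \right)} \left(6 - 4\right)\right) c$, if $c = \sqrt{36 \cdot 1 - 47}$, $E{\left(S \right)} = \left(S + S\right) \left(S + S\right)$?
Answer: $173 i \sqrt{11} \approx 573.78 i$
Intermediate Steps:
$E{\left(S \right)} = 4 S^{2}$ ($E{\left(S \right)} = 2 S 2 S = 4 S^{2}$)
$c = i \sqrt{11}$ ($c = \sqrt{36 - 47} = \sqrt{-11} = i \sqrt{11} \approx 3.3166 i$)
$\left(101 + E{\left(-3 \right)} \left(6 - 4\right)\right) c = \left(101 + 4 \left(-3\right)^{2} \left(6 - 4\right)\right) i \sqrt{11} = \left(101 + 4 \cdot 9 \cdot 2\right) i \sqrt{11} = \left(101 + 36 \cdot 2\right) i \sqrt{11} = \left(101 + 72\right) i \sqrt{11} = 173 i \sqrt{11}$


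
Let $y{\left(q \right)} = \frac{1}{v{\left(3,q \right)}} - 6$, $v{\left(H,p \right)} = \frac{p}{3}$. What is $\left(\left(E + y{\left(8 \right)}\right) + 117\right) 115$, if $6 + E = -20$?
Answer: $\frac{78545}{8} \approx 9818.1$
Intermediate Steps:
$E = -26$ ($E = -6 - 20 = -26$)
$v{\left(H,p \right)} = \frac{p}{3}$ ($v{\left(H,p \right)} = p \frac{1}{3} = \frac{p}{3}$)
$y{\left(q \right)} = -6 + \frac{3}{q}$ ($y{\left(q \right)} = \frac{1}{\frac{1}{3} q} - 6 = \frac{3}{q} - 6 = -6 + \frac{3}{q}$)
$\left(\left(E + y{\left(8 \right)}\right) + 117\right) 115 = \left(\left(-26 - \left(6 - \frac{3}{8}\right)\right) + 117\right) 115 = \left(\left(-26 + \left(-6 + 3 \cdot \frac{1}{8}\right)\right) + 117\right) 115 = \left(\left(-26 + \left(-6 + \frac{3}{8}\right)\right) + 117\right) 115 = \left(\left(-26 - \frac{45}{8}\right) + 117\right) 115 = \left(- \frac{253}{8} + 117\right) 115 = \frac{683}{8} \cdot 115 = \frac{78545}{8}$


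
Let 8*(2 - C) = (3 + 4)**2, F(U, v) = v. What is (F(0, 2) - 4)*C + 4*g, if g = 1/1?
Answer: 49/4 ≈ 12.250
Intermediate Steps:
g = 1
C = -33/8 (C = 2 - (3 + 4)**2/8 = 2 - 1/8*7**2 = 2 - 1/8*49 = 2 - 49/8 = -33/8 ≈ -4.1250)
(F(0, 2) - 4)*C + 4*g = (2 - 4)*(-33/8) + 4*1 = -2*(-33/8) + 4 = 33/4 + 4 = 49/4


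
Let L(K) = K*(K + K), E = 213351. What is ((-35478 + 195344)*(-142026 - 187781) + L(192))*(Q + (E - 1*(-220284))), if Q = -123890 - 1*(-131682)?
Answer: -23274173302955218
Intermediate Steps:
L(K) = 2*K² (L(K) = K*(2*K) = 2*K²)
Q = 7792 (Q = -123890 + 131682 = 7792)
((-35478 + 195344)*(-142026 - 187781) + L(192))*(Q + (E - 1*(-220284))) = ((-35478 + 195344)*(-142026 - 187781) + 2*192²)*(7792 + (213351 - 1*(-220284))) = (159866*(-329807) + 2*36864)*(7792 + (213351 + 220284)) = (-52724925862 + 73728)*(7792 + 433635) = -52724852134*441427 = -23274173302955218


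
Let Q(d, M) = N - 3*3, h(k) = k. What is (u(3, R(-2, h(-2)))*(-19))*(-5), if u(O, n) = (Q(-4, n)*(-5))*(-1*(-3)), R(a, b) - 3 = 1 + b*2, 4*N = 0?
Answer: 12825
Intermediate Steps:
N = 0 (N = (¼)*0 = 0)
R(a, b) = 4 + 2*b (R(a, b) = 3 + (1 + b*2) = 3 + (1 + 2*b) = 4 + 2*b)
Q(d, M) = -9 (Q(d, M) = 0 - 3*3 = 0 - 9 = -9)
u(O, n) = 135 (u(O, n) = (-9*(-5))*(-1*(-3)) = 45*3 = 135)
(u(3, R(-2, h(-2)))*(-19))*(-5) = (135*(-19))*(-5) = -2565*(-5) = 12825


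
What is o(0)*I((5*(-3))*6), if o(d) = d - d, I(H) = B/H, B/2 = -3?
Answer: 0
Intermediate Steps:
B = -6 (B = 2*(-3) = -6)
I(H) = -6/H
o(d) = 0
o(0)*I((5*(-3))*6) = 0*(-6/((5*(-3))*6)) = 0*(-6/((-15*6))) = 0*(-6/(-90)) = 0*(-6*(-1/90)) = 0*(1/15) = 0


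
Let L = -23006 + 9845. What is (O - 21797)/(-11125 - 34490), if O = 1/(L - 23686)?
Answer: 53543604/112051727 ≈ 0.47785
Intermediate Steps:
L = -13161
O = -1/36847 (O = 1/(-13161 - 23686) = 1/(-36847) = -1/36847 ≈ -2.7139e-5)
(O - 21797)/(-11125 - 34490) = (-1/36847 - 21797)/(-11125 - 34490) = -803154060/36847/(-45615) = -803154060/36847*(-1/45615) = 53543604/112051727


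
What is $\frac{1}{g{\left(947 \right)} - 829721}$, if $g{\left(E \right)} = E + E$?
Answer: $- \frac{1}{827827} \approx -1.208 \cdot 10^{-6}$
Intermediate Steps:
$g{\left(E \right)} = 2 E$
$\frac{1}{g{\left(947 \right)} - 829721} = \frac{1}{2 \cdot 947 - 829721} = \frac{1}{1894 - 829721} = \frac{1}{-827827} = - \frac{1}{827827}$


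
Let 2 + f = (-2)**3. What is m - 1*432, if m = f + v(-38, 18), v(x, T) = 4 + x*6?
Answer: -666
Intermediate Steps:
f = -10 (f = -2 + (-2)**3 = -2 - 8 = -10)
v(x, T) = 4 + 6*x
m = -234 (m = -10 + (4 + 6*(-38)) = -10 + (4 - 228) = -10 - 224 = -234)
m - 1*432 = -234 - 1*432 = -234 - 432 = -666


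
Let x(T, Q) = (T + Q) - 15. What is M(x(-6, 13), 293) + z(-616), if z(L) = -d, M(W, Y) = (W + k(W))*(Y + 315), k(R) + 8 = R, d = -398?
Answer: -14194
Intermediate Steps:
k(R) = -8 + R
x(T, Q) = -15 + Q + T (x(T, Q) = (Q + T) - 15 = -15 + Q + T)
M(W, Y) = (-8 + 2*W)*(315 + Y) (M(W, Y) = (W + (-8 + W))*(Y + 315) = (-8 + 2*W)*(315 + Y))
z(L) = 398 (z(L) = -1*(-398) = 398)
M(x(-6, 13), 293) + z(-616) = (-2520 + 630*(-15 + 13 - 6) + (-15 + 13 - 6)*293 + 293*(-8 + (-15 + 13 - 6))) + 398 = (-2520 + 630*(-8) - 8*293 + 293*(-8 - 8)) + 398 = (-2520 - 5040 - 2344 + 293*(-16)) + 398 = (-2520 - 5040 - 2344 - 4688) + 398 = -14592 + 398 = -14194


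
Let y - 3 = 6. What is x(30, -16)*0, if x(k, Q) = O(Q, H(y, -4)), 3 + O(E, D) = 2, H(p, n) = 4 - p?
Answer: 0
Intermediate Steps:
y = 9 (y = 3 + 6 = 9)
O(E, D) = -1 (O(E, D) = -3 + 2 = -1)
x(k, Q) = -1
x(30, -16)*0 = -1*0 = 0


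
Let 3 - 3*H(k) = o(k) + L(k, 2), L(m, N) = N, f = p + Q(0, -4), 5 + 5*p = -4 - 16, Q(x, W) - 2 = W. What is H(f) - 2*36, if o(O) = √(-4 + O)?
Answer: -215/3 - I*√11/3 ≈ -71.667 - 1.1055*I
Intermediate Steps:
Q(x, W) = 2 + W
p = -5 (p = -1 + (-4 - 16)/5 = -1 + (⅕)*(-20) = -1 - 4 = -5)
f = -7 (f = -5 + (2 - 4) = -5 - 2 = -7)
H(k) = ⅓ - √(-4 + k)/3 (H(k) = 1 - (√(-4 + k) + 2)/3 = 1 - (2 + √(-4 + k))/3 = 1 + (-⅔ - √(-4 + k)/3) = ⅓ - √(-4 + k)/3)
H(f) - 2*36 = (⅓ - √(-4 - 7)/3) - 2*36 = (⅓ - I*√11/3) - 72 = -215/3 - I*√11/3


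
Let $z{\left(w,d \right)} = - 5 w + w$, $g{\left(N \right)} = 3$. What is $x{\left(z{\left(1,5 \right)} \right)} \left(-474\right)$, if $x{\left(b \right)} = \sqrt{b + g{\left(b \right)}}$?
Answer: $- 474 i \approx - 474.0 i$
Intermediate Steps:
$z{\left(w,d \right)} = - 4 w$
$x{\left(b \right)} = \sqrt{3 + b}$ ($x{\left(b \right)} = \sqrt{b + 3} = \sqrt{3 + b}$)
$x{\left(z{\left(1,5 \right)} \right)} \left(-474\right) = \sqrt{3 - 4} \left(-474\right) = \sqrt{-1} \left(-474\right) = i \left(-474\right) = - 474 i$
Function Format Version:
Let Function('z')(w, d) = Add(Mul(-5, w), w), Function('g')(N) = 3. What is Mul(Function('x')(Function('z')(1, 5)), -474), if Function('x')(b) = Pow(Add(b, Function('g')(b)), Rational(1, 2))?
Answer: Mul(-474, I) ≈ Mul(-474.00, I)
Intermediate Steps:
Function('z')(w, d) = Mul(-4, w)
Function('x')(b) = Pow(Add(3, b), Rational(1, 2)) (Function('x')(b) = Pow(Add(b, 3), Rational(1, 2)) = Pow(Add(3, b), Rational(1, 2)))
Mul(Function('x')(Function('z')(1, 5)), -474) = Mul(Pow(Add(3, Mul(-4, 1)), Rational(1, 2)), -474) = Mul(Pow(Add(3, -4), Rational(1, 2)), -474) = Mul(Pow(-1, Rational(1, 2)), -474) = Mul(I, -474) = Mul(-474, I)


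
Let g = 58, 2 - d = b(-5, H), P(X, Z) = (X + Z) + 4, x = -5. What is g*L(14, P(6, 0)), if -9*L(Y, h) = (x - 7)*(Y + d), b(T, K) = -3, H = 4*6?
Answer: 4408/3 ≈ 1469.3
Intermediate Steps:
H = 24
P(X, Z) = 4 + X + Z
d = 5 (d = 2 - 1*(-3) = 2 + 3 = 5)
L(Y, h) = 20/3 + 4*Y/3 (L(Y, h) = -(-5 - 7)*(Y + 5)/9 = -(-4)*(5 + Y)/3 = -(-60 - 12*Y)/9 = 20/3 + 4*Y/3)
g*L(14, P(6, 0)) = 58*(20/3 + (4/3)*14) = 58*(20/3 + 56/3) = 58*(76/3) = 4408/3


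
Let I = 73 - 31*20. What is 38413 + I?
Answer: 37866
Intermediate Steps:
I = -547 (I = 73 - 620 = -547)
38413 + I = 38413 - 547 = 37866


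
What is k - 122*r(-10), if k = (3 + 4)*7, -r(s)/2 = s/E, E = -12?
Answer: 757/3 ≈ 252.33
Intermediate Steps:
r(s) = s/6 (r(s) = -2*s/(-12) = -2*s*(-1)/12 = -(-1)*s/6 = s/6)
k = 49 (k = 7*7 = 49)
k - 122*r(-10) = 49 - 61*(-10)/3 = 49 - 122*(-5/3) = 49 + 610/3 = 757/3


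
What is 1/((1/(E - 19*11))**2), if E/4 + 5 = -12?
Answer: 76729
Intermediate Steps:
E = -68 (E = -20 + 4*(-12) = -20 - 48 = -68)
1/((1/(E - 19*11))**2) = 1/((1/(-68 - 19*11))**2) = 1/((1/(-68 - 209))**2) = 1/((1/(-277))**2) = 1/((-1/277)**2) = 1/(1/76729) = 76729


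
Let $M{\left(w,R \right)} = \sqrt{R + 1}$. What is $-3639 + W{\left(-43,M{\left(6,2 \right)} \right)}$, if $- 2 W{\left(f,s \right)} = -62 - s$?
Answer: $-3608 + \frac{\sqrt{3}}{2} \approx -3607.1$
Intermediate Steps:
$M{\left(w,R \right)} = \sqrt{1 + R}$
$W{\left(f,s \right)} = 31 + \frac{s}{2}$ ($W{\left(f,s \right)} = - \frac{-62 - s}{2} = 31 + \frac{s}{2}$)
$-3639 + W{\left(-43,M{\left(6,2 \right)} \right)} = -3639 + \left(31 + \frac{\sqrt{1 + 2}}{2}\right) = -3639 + \left(31 + \frac{\sqrt{3}}{2}\right) = -3608 + \frac{\sqrt{3}}{2}$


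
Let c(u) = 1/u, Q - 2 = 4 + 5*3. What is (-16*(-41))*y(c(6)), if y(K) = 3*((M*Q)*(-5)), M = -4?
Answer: 826560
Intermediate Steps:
Q = 21 (Q = 2 + (4 + 5*3) = 2 + (4 + 15) = 2 + 19 = 21)
y(K) = 1260 (y(K) = 3*(-4*21*(-5)) = 3*(-84*(-5)) = 3*420 = 1260)
(-16*(-41))*y(c(6)) = -16*(-41)*1260 = 656*1260 = 826560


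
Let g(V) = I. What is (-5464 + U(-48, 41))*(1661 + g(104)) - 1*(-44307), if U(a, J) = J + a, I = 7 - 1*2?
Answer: -9070379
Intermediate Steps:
I = 5 (I = 7 - 2 = 5)
g(V) = 5
(-5464 + U(-48, 41))*(1661 + g(104)) - 1*(-44307) = (-5464 + (41 - 48))*(1661 + 5) - 1*(-44307) = (-5464 - 7)*1666 + 44307 = -5471*1666 + 44307 = -9114686 + 44307 = -9070379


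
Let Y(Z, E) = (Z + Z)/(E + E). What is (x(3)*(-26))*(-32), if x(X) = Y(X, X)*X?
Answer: 2496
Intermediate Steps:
Y(Z, E) = Z/E (Y(Z, E) = (2*Z)/((2*E)) = (2*Z)*(1/(2*E)) = Z/E)
x(X) = X (x(X) = (X/X)*X = 1*X = X)
(x(3)*(-26))*(-32) = (3*(-26))*(-32) = -78*(-32) = 2496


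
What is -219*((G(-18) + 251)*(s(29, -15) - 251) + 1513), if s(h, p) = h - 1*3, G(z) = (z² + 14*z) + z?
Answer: 14697528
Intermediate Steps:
G(z) = z² + 15*z
s(h, p) = -3 + h (s(h, p) = h - 3 = -3 + h)
-219*((G(-18) + 251)*(s(29, -15) - 251) + 1513) = -219*((-18*(15 - 18) + 251)*((-3 + 29) - 251) + 1513) = -219*((-18*(-3) + 251)*(26 - 251) + 1513) = -219*((54 + 251)*(-225) + 1513) = -219*(305*(-225) + 1513) = -219*(-68625 + 1513) = -219*(-67112) = 14697528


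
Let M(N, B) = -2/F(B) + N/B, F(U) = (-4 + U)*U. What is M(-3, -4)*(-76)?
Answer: -209/4 ≈ -52.250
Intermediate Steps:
F(U) = U*(-4 + U)
M(N, B) = N/B - 2/(B*(-4 + B)) (M(N, B) = -2*1/(B*(-4 + B)) + N/B = -2/(B*(-4 + B)) + N/B = N/B - 2/(B*(-4 + B)))
M(-3, -4)*(-76) = ((-2 - 3*(-4 - 4))/((-4)*(-4 - 4)))*(-76) = -¼*(-2 - 3*(-8))/(-8)*(-76) = -¼*(-⅛)*(-2 + 24)*(-76) = -¼*(-⅛)*22*(-76) = (11/16)*(-76) = -209/4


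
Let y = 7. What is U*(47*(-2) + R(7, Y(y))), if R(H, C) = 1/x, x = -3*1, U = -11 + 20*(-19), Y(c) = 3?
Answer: 110653/3 ≈ 36884.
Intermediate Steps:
U = -391 (U = -11 - 380 = -391)
x = -3
R(H, C) = -⅓ (R(H, C) = 1/(-3) = -⅓)
U*(47*(-2) + R(7, Y(y))) = -391*(47*(-2) - ⅓) = -391*(-94 - ⅓) = -391*(-283/3) = 110653/3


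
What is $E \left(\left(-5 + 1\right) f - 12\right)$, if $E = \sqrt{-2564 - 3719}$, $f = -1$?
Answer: $- 8 i \sqrt{6283} \approx - 634.12 i$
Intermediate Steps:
$E = i \sqrt{6283}$ ($E = \sqrt{-6283} = i \sqrt{6283} \approx 79.265 i$)
$E \left(\left(-5 + 1\right) f - 12\right) = i \sqrt{6283} \left(\left(-5 + 1\right) \left(-1\right) - 12\right) = i \sqrt{6283} \left(\left(-4\right) \left(-1\right) - 12\right) = i \sqrt{6283} \left(4 - 12\right) = i \sqrt{6283} \left(-8\right) = - 8 i \sqrt{6283}$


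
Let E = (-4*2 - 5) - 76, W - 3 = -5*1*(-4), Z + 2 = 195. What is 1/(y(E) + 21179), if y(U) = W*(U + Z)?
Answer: 1/23571 ≈ 4.2425e-5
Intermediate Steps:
Z = 193 (Z = -2 + 195 = 193)
W = 23 (W = 3 - 5*1*(-4) = 3 - 5*(-4) = 3 + 20 = 23)
E = -89 (E = (-8 - 5) - 76 = -13 - 76 = -89)
y(U) = 4439 + 23*U (y(U) = 23*(U + 193) = 23*(193 + U) = 4439 + 23*U)
1/(y(E) + 21179) = 1/((4439 + 23*(-89)) + 21179) = 1/((4439 - 2047) + 21179) = 1/(2392 + 21179) = 1/23571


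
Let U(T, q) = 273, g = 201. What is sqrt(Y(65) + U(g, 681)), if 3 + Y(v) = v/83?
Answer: 5*sqrt(74617)/83 ≈ 16.456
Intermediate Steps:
Y(v) = -3 + v/83
sqrt(Y(65) + U(g, 681)) = sqrt((-3 + (1/83)*65) + 273) = sqrt((-3 + 65/83) + 273) = sqrt(-184/83 + 273) = sqrt(22475/83) = 5*sqrt(74617)/83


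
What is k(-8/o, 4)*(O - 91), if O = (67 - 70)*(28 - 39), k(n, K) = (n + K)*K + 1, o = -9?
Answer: -10730/9 ≈ -1192.2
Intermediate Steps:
k(n, K) = 1 + K*(K + n) (k(n, K) = (K + n)*K + 1 = K*(K + n) + 1 = 1 + K*(K + n))
O = 33 (O = -3*(-11) = 33)
k(-8/o, 4)*(O - 91) = (1 + 4² + 4*(-8/(-9)))*(33 - 91) = (1 + 16 + 4*(-8*(-⅑)))*(-58) = (1 + 16 + 4*(8/9))*(-58) = (1 + 16 + 32/9)*(-58) = (185/9)*(-58) = -10730/9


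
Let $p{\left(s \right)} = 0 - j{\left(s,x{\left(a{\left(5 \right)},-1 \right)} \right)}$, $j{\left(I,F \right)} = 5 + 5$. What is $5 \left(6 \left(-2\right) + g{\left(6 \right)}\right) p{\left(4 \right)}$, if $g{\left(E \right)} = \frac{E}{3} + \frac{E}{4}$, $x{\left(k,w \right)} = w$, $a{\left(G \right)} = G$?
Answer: $425$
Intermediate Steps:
$j{\left(I,F \right)} = 10$
$g{\left(E \right)} = \frac{7 E}{12}$ ($g{\left(E \right)} = E \frac{1}{3} + E \frac{1}{4} = \frac{E}{3} + \frac{E}{4} = \frac{7 E}{12}$)
$p{\left(s \right)} = -10$ ($p{\left(s \right)} = 0 - 10 = -10$)
$5 \left(6 \left(-2\right) + g{\left(6 \right)}\right) p{\left(4 \right)} = 5 \left(6 \left(-2\right) + \frac{7}{12} \cdot 6\right) \left(-10\right) = 5 \left(-12 + \frac{7}{2}\right) \left(-10\right) = 5 \left(- \frac{17}{2}\right) \left(-10\right) = \left(- \frac{85}{2}\right) \left(-10\right) = 425$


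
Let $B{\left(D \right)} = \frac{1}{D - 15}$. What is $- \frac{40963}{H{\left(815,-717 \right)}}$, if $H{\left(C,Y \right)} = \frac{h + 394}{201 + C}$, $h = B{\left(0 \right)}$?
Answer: $- \frac{624276120}{5909} \approx -1.0565 \cdot 10^{5}$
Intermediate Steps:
$B{\left(D \right)} = \frac{1}{-15 + D}$
$h = - \frac{1}{15}$ ($h = \frac{1}{-15 + 0} = \frac{1}{-15} = - \frac{1}{15} \approx -0.066667$)
$H{\left(C,Y \right)} = \frac{5909}{15 \left(201 + C\right)}$ ($H{\left(C,Y \right)} = \frac{- \frac{1}{15} + 394}{201 + C} = \frac{5909}{15 \left(201 + C\right)}$)
$- \frac{40963}{H{\left(815,-717 \right)}} = - \frac{40963}{\frac{5909}{15} \frac{1}{201 + 815}} = - \frac{40963}{\frac{5909}{15} \cdot \frac{1}{1016}} = - \frac{40963}{\frac{5909}{15240}} = \left(-40963\right) \frac{15240}{5909} = - \frac{624276120}{5909}$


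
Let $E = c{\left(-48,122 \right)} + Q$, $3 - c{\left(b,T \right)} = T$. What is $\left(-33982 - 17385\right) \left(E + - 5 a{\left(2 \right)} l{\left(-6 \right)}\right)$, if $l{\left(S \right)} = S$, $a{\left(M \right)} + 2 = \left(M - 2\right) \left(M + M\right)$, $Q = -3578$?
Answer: $192985819$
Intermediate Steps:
$c{\left(b,T \right)} = 3 - T$
$a{\left(M \right)} = -2 + 2 M \left(-2 + M\right)$ ($a{\left(M \right)} = -2 + \left(M - 2\right) \left(M + M\right) = -2 + \left(-2 + M\right) 2 M = -2 + 2 M \left(-2 + M\right)$)
$E = -3697$ ($E = \left(3 - 122\right) - 3578 = -119 - 3578 = -3697$)
$\left(-33982 - 17385\right) \left(E + - 5 a{\left(2 \right)} l{\left(-6 \right)}\right) = \left(-33982 - 17385\right) \left(-3697 + - 5 \left(-2 - 8 + 2 \cdot 2^{2}\right) \left(-6\right)\right) = - 51367 \left(-3697 + - 5 \left(-2 - 8 + 2 \cdot 4\right) \left(-6\right)\right) = - 51367 \left(-3697 + - 5 \left(-2 - 8 + 8\right) \left(-6\right)\right) = - 51367 \left(-3697 + \left(-5\right) \left(-2\right) \left(-6\right)\right) = - 51367 \left(-3697 + 10 \left(-6\right)\right) = - 51367 \left(-3697 - 60\right) = \left(-51367\right) \left(-3757\right) = 192985819$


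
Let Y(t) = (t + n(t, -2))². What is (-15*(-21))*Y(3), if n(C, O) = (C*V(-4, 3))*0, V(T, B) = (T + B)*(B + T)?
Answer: 2835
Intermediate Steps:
V(T, B) = (B + T)² (V(T, B) = (B + T)*(B + T) = (B + T)²)
n(C, O) = 0 (n(C, O) = (C*(3 - 4)²)*0 = (C*(-1)²)*0 = (C*1)*0 = C*0 = 0)
Y(t) = t² (Y(t) = (t + 0)² = t²)
(-15*(-21))*Y(3) = -15*(-21)*3² = 315*9 = 2835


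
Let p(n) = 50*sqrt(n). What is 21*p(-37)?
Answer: 1050*I*sqrt(37) ≈ 6386.9*I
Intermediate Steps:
21*p(-37) = 21*(50*sqrt(-37)) = 21*(50*(I*sqrt(37))) = 21*(50*I*sqrt(37)) = 1050*I*sqrt(37)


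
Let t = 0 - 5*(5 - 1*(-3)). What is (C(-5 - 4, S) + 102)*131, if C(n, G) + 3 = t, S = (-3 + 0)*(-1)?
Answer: 7729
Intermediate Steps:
S = 3 (S = -3*(-1) = 3)
t = -40 (t = 0 - 5*(5 + 3) = 0 - 5*8 = 0 - 40 = -40)
C(n, G) = -43 (C(n, G) = -3 - 40 = -43)
(C(-5 - 4, S) + 102)*131 = (-43 + 102)*131 = 59*131 = 7729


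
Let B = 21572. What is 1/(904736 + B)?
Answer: 1/926308 ≈ 1.0796e-6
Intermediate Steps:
1/(904736 + B) = 1/(904736 + 21572) = 1/926308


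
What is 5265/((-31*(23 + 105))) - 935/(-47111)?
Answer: -244329335/186936448 ≈ -1.3070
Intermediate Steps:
5265/((-31*(23 + 105))) - 935/(-47111) = 5265/((-31*128)) - 935*(-1/47111) = 5265/(-3968) + 935/47111 = 5265*(-1/3968) + 935/47111 = -5265/3968 + 935/47111 = -244329335/186936448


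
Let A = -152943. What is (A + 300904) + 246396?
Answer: 394357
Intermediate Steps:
(A + 300904) + 246396 = (-152943 + 300904) + 246396 = 147961 + 246396 = 394357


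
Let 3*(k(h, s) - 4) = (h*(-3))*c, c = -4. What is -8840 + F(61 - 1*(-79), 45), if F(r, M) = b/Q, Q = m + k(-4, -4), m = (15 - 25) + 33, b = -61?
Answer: -97301/11 ≈ -8845.5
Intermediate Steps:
m = 23 (m = -10 + 33 = 23)
k(h, s) = 4 + 4*h (k(h, s) = 4 + ((h*(-3))*(-4))/3 = 4 + (-3*h*(-4))/3 = 4 + (12*h)/3 = 4 + 4*h)
Q = 11 (Q = 23 + (4 + 4*(-4)) = 23 + (4 - 16) = 23 - 12 = 11)
F(r, M) = -61/11
-8840 + F(61 - 1*(-79), 45) = -8840 - 61/11 = -97301/11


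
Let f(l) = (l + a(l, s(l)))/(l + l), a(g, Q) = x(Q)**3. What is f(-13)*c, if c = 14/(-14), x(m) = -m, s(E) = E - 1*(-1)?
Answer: 1715/26 ≈ 65.962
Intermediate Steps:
s(E) = 1 + E (s(E) = E + 1 = 1 + E)
a(g, Q) = -Q**3 (a(g, Q) = (-Q)**3 = -Q**3)
f(l) = (l - (1 + l)**3)/(2*l) (f(l) = (l - (1 + l)**3)/(l + l) = (l - (1 + l)**3)/((2*l)) = (l - (1 + l)**3)*(1/(2*l)) = (l - (1 + l)**3)/(2*l))
c = -1 (c = 14*(-1/14) = -1)
f(-13)*c = ((1/2)*(-13 - (1 - 13)**3)/(-13))*(-1) = ((1/2)*(-1/13)*(-13 - 1*(-12)**3))*(-1) = ((1/2)*(-1/13)*(-13 - 1*(-1728)))*(-1) = ((1/2)*(-1/13)*(-13 + 1728))*(-1) = ((1/2)*(-1/13)*1715)*(-1) = -1715/26*(-1) = 1715/26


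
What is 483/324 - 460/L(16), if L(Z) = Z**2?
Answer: -529/1728 ≈ -0.30613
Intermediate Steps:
483/324 - 460/L(16) = 483/324 - 460/(16**2) = 483*(1/324) - 460/256 = 161/108 - 460*1/256 = 161/108 - 115/64 = -529/1728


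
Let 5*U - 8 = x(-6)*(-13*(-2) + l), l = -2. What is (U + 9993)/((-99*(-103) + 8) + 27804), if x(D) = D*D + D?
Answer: 50693/190045 ≈ 0.26674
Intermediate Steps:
x(D) = D + D**2 (x(D) = D**2 + D = D + D**2)
U = 728/5 (U = 8/5 + ((-6*(1 - 6))*(-13*(-2) - 2))/5 = 8/5 + ((-6*(-5))*(26 - 2))/5 = 8/5 + (30*24)/5 = 8/5 + (1/5)*720 = 8/5 + 144 = 728/5 ≈ 145.60)
(U + 9993)/((-99*(-103) + 8) + 27804) = (728/5 + 9993)/((-99*(-103) + 8) + 27804) = 50693/(5*((10197 + 8) + 27804)) = 50693/(5*(10205 + 27804)) = (50693/5)/38009 = (50693/5)*(1/38009) = 50693/190045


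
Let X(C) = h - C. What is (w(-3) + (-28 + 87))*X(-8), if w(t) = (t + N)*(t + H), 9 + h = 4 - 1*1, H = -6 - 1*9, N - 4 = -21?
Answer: 838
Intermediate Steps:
N = -17 (N = 4 - 21 = -17)
H = -15 (H = -6 - 9 = -15)
h = -6 (h = -9 + (4 - 1*1) = -9 + (4 - 1) = -9 + 3 = -6)
X(C) = -6 - C
w(t) = (-17 + t)*(-15 + t) (w(t) = (t - 17)*(t - 15) = (-17 + t)*(-15 + t))
(w(-3) + (-28 + 87))*X(-8) = ((255 + (-3)² - 32*(-3)) + (-28 + 87))*(-6 - 1*(-8)) = ((255 + 9 + 96) + 59)*(-6 + 8) = (360 + 59)*2 = 419*2 = 838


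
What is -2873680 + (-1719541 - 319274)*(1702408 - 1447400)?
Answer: -519917009200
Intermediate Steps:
-2873680 + (-1719541 - 319274)*(1702408 - 1447400) = -2873680 - 2038815*255008 = -2873680 - 519914135520 = -519917009200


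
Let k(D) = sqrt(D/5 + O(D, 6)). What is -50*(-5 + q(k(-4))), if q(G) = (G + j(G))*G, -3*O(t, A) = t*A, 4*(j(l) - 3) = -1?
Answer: -110 - 165*sqrt(5) ≈ -478.95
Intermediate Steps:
j(l) = 11/4 (j(l) = 3 + (1/4)*(-1) = 3 - 1/4 = 11/4)
O(t, A) = -A*t/3 (O(t, A) = -t*A/3 = -A*t/3)
k(D) = 3*sqrt(5)*sqrt(-D)/5 (k(D) = sqrt(D/5 - 1/3*6*D) = sqrt(D*(1/5) - 2*D) = sqrt(D/5 - 2*D) = sqrt(-9*D/5) = 3*sqrt(5)*sqrt(-D)/5)
q(G) = G*(11/4 + G) (q(G) = (G + 11/4)*G = (11/4 + G)*G = G*(11/4 + G))
-50*(-5 + q(k(-4))) = -50*(-5 + (3*sqrt(5)*sqrt(-1*(-4))/5)*(11 + 4*(3*sqrt(5)*sqrt(-1*(-4))/5))/4) = -50*(-5 + (3*sqrt(5)*sqrt(4)/5)*(11 + 4*(3*sqrt(5)*sqrt(4)/5))/4) = -50*(-5 + ((3/5)*sqrt(5)*2)*(11 + 4*((3/5)*sqrt(5)*2))/4) = -50*(-5 + (6*sqrt(5)/5)*(11 + 4*(6*sqrt(5)/5))/4) = -50*(-5 + (6*sqrt(5)/5)*(11 + 24*sqrt(5)/5)/4) = -50*(-5 + 3*sqrt(5)*(11 + 24*sqrt(5)/5)/10) = 250 - 15*sqrt(5)*(11 + 24*sqrt(5)/5)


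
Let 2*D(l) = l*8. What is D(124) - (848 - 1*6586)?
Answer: 6234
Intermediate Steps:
D(l) = 4*l (D(l) = (l*8)/2 = (8*l)/2 = 4*l)
D(124) - (848 - 1*6586) = 4*124 - (848 - 1*6586) = 496 - (848 - 6586) = 496 - 1*(-5738) = 496 + 5738 = 6234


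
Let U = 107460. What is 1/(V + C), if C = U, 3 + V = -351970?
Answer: -1/244513 ≈ -4.0898e-6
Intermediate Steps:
V = -351973 (V = -3 - 351970 = -351973)
C = 107460
1/(V + C) = 1/(-351973 + 107460) = 1/(-244513) = -1/244513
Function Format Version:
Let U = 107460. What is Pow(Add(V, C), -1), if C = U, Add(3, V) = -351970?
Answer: Rational(-1, 244513) ≈ -4.0898e-6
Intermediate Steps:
V = -351973 (V = Add(-3, -351970) = -351973)
C = 107460
Pow(Add(V, C), -1) = Pow(Add(-351973, 107460), -1) = Pow(-244513, -1) = Rational(-1, 244513)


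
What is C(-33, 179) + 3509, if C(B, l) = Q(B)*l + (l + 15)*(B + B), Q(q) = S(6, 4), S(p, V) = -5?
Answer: -10190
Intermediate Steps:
Q(q) = -5
C(B, l) = -5*l + 2*B*(15 + l) (C(B, l) = -5*l + (l + 15)*(B + B) = -5*l + (15 + l)*(2*B) = -5*l + 2*B*(15 + l))
C(-33, 179) + 3509 = (-5*179 + 30*(-33) + 2*(-33)*179) + 3509 = (-895 - 990 - 11814) + 3509 = -13699 + 3509 = -10190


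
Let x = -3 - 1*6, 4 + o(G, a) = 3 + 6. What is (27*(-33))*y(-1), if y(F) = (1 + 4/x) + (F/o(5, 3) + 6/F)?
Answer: 25146/5 ≈ 5029.2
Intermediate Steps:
o(G, a) = 5 (o(G, a) = -4 + (3 + 6) = -4 + 9 = 5)
x = -9 (x = -3 - 6 = -9)
y(F) = 5/9 + 6/F + F/5 (y(F) = (1 + 4/(-9)) + (F/5 + 6/F) = (1 + 4*(-⅑)) + (F*(⅕) + 6/F) = (1 - 4/9) + (F/5 + 6/F) = 5/9 + (6/F + F/5) = 5/9 + 6/F + F/5)
(27*(-33))*y(-1) = (27*(-33))*(5/9 + 6/(-1) + (⅕)*(-1)) = -891*(5/9 + 6*(-1) - ⅕) = -891*(5/9 - 6 - ⅕) = -891*(-254/45) = 25146/5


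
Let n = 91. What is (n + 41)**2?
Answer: 17424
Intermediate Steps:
(n + 41)**2 = (91 + 41)**2 = 132**2 = 17424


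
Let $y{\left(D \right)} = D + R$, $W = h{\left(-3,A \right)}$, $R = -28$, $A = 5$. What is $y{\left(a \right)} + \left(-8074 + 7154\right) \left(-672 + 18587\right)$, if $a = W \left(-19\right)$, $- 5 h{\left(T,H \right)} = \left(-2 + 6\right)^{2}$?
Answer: $- \frac{82408836}{5} \approx -1.6482 \cdot 10^{7}$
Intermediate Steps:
$h{\left(T,H \right)} = - \frac{16}{5}$ ($h{\left(T,H \right)} = - \frac{\left(-2 + 6\right)^{2}}{5} = - \frac{4^{2}}{5} = \left(- \frac{1}{5}\right) 16 = - \frac{16}{5}$)
$W = - \frac{16}{5} \approx -3.2$
$a = \frac{304}{5}$ ($a = \left(- \frac{16}{5}\right) \left(-19\right) = \frac{304}{5} \approx 60.8$)
$y{\left(D \right)} = -28 + D$ ($y{\left(D \right)} = D - 28 = -28 + D$)
$y{\left(a \right)} + \left(-8074 + 7154\right) \left(-672 + 18587\right) = \left(-28 + \frac{304}{5}\right) + \left(-8074 + 7154\right) \left(-672 + 18587\right) = \frac{164}{5} - 16481800 = - \frac{82408836}{5}$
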